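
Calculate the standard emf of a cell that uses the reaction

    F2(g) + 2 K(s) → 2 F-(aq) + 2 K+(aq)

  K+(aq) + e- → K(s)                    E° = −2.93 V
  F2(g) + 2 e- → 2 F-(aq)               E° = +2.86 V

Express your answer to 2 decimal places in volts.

F2(g) gains electrons, so the F₂/F⁻ couple is the cathode; the K⁺/K couple is the anode.
E°cell = E°(cathode) − E°(anode) = +2.86 − (−2.93) = +5.79 V.
The positive value indicates the reaction is spontaneous as written.

+5.79 V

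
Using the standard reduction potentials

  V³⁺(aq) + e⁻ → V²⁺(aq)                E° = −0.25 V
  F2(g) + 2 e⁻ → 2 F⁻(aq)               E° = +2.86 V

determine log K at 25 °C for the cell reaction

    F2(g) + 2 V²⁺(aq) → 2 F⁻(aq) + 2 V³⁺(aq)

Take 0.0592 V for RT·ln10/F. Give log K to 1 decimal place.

The F₂/F⁻ couple is reduced (cathode); E°cell = +2.86 − (−0.25) = +3.11 V with n = 2.
At equilibrium E = 0, so log K = nE°cell / 0.0592 = (2)(+3.11) / 0.0592 = 105.1.

log K = 105.1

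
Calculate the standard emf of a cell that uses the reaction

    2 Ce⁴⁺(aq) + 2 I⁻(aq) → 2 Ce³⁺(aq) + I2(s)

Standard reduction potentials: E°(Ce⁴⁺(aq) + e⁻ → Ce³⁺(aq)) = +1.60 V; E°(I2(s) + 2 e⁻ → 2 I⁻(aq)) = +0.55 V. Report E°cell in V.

Ce⁴⁺(aq) gains electrons, so the Ce⁴⁺/Ce³⁺ couple is the cathode; the I₂/I⁻ couple is the anode.
E°cell = E°(cathode) − E°(anode) = +1.60 − (+0.55) = +1.05 V.

+1.05 V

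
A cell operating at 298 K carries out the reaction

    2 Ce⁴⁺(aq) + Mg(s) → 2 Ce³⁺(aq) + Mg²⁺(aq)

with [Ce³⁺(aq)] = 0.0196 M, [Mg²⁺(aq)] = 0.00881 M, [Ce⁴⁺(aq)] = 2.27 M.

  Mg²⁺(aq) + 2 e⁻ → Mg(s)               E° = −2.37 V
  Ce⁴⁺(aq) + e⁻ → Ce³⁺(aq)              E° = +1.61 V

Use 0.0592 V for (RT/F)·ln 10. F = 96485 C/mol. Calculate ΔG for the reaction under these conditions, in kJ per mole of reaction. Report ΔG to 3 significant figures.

The standard cell potential is +1.61 − (−2.37) = +3.98 V, with n = 2 electrons in the balanced equation.
The reaction quotient is ([Ce³⁺(aq)]^2·[Mg²⁺(aq)]) / [Ce⁴⁺(aq)]^2 = 6.57×10^−7; by Nernst, E = +3.98 − (0.0592/2)(−6.183) = +4.1630 V.
Then ΔG = −nFE = −2 × 96485 × +4.1630 J/mol = −803 kJ/mol.

−803 kJ/mol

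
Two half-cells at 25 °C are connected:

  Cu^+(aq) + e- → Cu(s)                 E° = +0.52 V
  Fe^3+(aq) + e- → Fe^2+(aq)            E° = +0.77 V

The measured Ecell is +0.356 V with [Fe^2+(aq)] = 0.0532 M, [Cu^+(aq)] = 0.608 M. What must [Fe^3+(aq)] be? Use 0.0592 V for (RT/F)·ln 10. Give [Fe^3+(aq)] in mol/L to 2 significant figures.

2.0 M

Fe³⁺/Fe²⁺ is the cathode (higher E°); E°cell = +0.77 − (+0.52) = +0.25 V with n = 1.
Rearranging E = E° − (0.0592/n)·log Q gives log Q = 1(+0.25 − (+0.356))/0.0592 = −1.791.
For Fe^3+(aq) + Cu(s) → Fe^2+(aq) + Cu^+(aq), the reaction quotient is Q = ([Fe^2+(aq)]·[Cu^+(aq)]) / [Fe^3+(aq)].
Isolating [Fe^3+(aq)] in Q = 10^{−1.791} yields log [Fe^3+(aq)] = 0.301, i.e. 2.0 M.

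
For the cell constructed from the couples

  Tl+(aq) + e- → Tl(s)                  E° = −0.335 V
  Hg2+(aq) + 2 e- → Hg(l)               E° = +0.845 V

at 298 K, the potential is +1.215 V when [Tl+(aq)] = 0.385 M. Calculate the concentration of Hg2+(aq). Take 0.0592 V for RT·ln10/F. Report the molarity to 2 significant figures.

2.3 M

Hg²⁺/Hg is the cathode (higher E°); E°cell = +0.845 − (−0.335) = +1.180 V with n = 2.
Since E = E° − (0.0592/n)·log Q, log Q = n(E° − E)/0.0592 = −1.182.
Balancing electrons gives Hg2+(aq) + 2 Tl(s) → Hg(l) + 2 Tl+(aq); thus Q = [Tl+(aq)]^2 / [Hg2+(aq)].
Substituting the known concentrations and solving, log [Hg2+(aq)] = 0.353 and [Hg2+(aq)] = 2.3 M.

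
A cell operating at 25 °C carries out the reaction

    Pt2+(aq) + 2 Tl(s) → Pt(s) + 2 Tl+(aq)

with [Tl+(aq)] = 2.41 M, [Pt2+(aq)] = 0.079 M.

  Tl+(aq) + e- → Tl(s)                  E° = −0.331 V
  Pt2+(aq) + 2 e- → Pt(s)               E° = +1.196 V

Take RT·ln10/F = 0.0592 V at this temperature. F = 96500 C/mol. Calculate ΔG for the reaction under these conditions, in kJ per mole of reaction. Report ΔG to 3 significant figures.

−284 kJ/mol

The standard cell potential is +1.196 − (−0.331) = +1.527 V, with n = 2 electrons in the balanced equation.
Q = [Tl+(aq)]^2 / [Pt2+(aq)] = 73.5, so log Q = 1.866 and E = +1.527 − (0.0592/2)(1.866) = +1.4718 V.
Finally ΔG = −nFE = −(2)(96500 C/mol)(+1.4718 V) = −284 kJ/mol.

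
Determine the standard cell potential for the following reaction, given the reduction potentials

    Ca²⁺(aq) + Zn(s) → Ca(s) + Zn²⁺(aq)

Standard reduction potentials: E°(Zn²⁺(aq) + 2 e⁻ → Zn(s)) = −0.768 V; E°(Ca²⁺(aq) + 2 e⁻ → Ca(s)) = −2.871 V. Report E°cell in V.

In the reaction as written, Ca²⁺(aq) is reduced (cathode) and Zn²⁺(aq) is produced by oxidation at the anode.
E°cell = E°(cathode) − E°(anode) = −2.871 − (−0.768) = −2.103 V.
The negative E°cell means the reaction is non-spontaneous in the direction written.

−2.103 V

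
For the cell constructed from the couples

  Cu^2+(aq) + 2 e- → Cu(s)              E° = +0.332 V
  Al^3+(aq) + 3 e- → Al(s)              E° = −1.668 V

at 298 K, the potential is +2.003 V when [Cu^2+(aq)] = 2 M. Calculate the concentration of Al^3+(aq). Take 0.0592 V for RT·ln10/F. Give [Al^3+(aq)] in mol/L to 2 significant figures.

2.0 M

With Cu²⁺/Cu at the cathode and Al³⁺/Al at the anode, E°cell = +0.332 − (−1.668) = +2.000 V (n = 6).
Rearranging E = E° − (0.0592/n)·log Q gives log Q = 6(+2.000 − (+2.003))/0.0592 = −0.304.
Balancing electrons gives 3 Cu^2+(aq) + 2 Al(s) → 3 Cu(s) + 2 Al^3+(aq); thus Q = [Al^3+(aq)]^2 / [Cu^2+(aq)]^3.
Substituting the known concentrations and solving, log [Al^3+(aq)] = 0.300 and [Al^3+(aq)] = 2.0 M.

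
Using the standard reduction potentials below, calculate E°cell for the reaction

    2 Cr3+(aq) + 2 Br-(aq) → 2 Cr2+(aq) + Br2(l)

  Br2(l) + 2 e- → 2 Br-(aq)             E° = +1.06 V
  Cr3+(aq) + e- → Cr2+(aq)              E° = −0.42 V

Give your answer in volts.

−1.48 V

In the reaction as written, Cr3+(aq) is reduced (cathode) and Br2(l) is produced by oxidation at the anode.
E°cell = E°(cathode) − E°(anode) = −0.42 − (+1.06) = −1.48 V.
The negative E°cell means the reaction is non-spontaneous in the direction written.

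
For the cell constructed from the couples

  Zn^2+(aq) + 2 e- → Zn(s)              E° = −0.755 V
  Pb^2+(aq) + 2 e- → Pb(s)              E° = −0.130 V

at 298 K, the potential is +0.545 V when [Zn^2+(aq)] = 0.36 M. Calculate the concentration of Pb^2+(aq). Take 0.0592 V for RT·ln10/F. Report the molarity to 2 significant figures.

0.00071 M

The Pb²⁺/Pb couple has the larger reduction potential, so it is the cathode: E°cell = −0.130 − (−0.755) = +0.625 V and n = 2.
From the Nernst equation, log Q = n(E° − E)/0.0592 = 2·(+0.625 − (+0.545))/0.0592 = 2.703.
The balanced reaction is Pb^2+(aq) + Zn(s) → Pb(s) + Zn^2+(aq), so Q = [Zn^2+(aq)] / [Pb^2+(aq)].
Isolating [Pb^2+(aq)] in Q = 10^{2.703} yields log [Pb^2+(aq)] = −3.147, i.e. 0.00071 M.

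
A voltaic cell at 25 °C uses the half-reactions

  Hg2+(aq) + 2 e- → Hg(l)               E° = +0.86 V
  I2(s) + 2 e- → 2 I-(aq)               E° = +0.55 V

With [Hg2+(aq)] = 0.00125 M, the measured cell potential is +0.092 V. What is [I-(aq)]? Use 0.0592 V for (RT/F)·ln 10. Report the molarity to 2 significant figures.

Hg²⁺/Hg is the cathode (higher E°); E°cell = +0.86 − (+0.55) = +0.31 V with n = 2.
From the Nernst equation, log Q = n(E° − E)/0.0592 = 2·(+0.31 − (+0.092))/0.0592 = 7.365.
The balanced reaction is Hg2+(aq) + 2 I-(aq) → Hg(l) + I2(s), so Q = 1 / ([Hg2+(aq)]·[I-(aq)]^2).
Substituting the known concentrations and solving, log [I-(aq)] = −2.231 and [I-(aq)] = 0.0059 M.

0.0059 M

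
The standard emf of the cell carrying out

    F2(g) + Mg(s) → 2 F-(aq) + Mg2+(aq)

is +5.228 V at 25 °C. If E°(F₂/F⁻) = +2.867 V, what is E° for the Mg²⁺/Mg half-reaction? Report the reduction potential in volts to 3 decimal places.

−2.361 V

In the reaction as written the F₂/F⁻ couple is reduced (cathode) and Mg²⁺/Mg is oxidized (anode), so E°cell = E°(F₂/F⁻) − E°(Mg²⁺/Mg).
E°(Mg²⁺/Mg) = E°(cathode) − E°cell = +2.867 − (+5.228) = −2.361 V.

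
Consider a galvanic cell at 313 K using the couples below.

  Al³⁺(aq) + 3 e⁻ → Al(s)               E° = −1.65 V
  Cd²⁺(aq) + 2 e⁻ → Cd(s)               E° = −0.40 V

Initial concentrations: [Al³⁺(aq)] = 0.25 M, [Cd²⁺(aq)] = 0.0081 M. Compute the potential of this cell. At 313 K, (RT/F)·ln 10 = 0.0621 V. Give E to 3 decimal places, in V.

+1.198 V

Cd²⁺/Cd is reduced (cathode, E° = −0.40 V) and Al³⁺/Al is oxidized (anode).
E°cell = E°cat − E°an = −0.40 − (−1.65) = +1.25 V; n = 6.
For the overall reaction 3 Cd²⁺(aq) + 2 Al(s) → 3 Cd(s) + 2 Al³⁺(aq), Q = [Al³⁺(aq)]^2 / [Cd²⁺(aq)]^3 = 1.18×10^5, giving log Q = 5.070.
By the Nernst equation, E = +1.25 − (0.0621/6)·(5.070) = +1.198 V.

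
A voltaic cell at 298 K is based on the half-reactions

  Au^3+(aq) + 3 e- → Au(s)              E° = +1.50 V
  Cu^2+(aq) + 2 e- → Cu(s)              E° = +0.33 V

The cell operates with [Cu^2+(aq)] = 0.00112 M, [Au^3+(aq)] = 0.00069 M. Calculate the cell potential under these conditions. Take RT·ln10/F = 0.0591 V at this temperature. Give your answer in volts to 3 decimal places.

The Au³⁺/Au couple has the more positive E°, so it is the cathode; Cu²⁺/Cu is the anode.
E°cell = +1.50 − (+0.33) = +1.17 V, with n = 6 electrons transferred.
The balanced reaction is 2 Au^3+(aq) + 3 Cu(s) → 2 Au(s) + 3 Cu^2+(aq), so Q = [Cu^2+(aq)]^3 / [Au^3+(aq)]^2 = 0.00295 and log Q = −2.530.
By the Nernst equation, E = +1.17 − (0.0591/6)·(−2.530) = +1.195 V.

+1.195 V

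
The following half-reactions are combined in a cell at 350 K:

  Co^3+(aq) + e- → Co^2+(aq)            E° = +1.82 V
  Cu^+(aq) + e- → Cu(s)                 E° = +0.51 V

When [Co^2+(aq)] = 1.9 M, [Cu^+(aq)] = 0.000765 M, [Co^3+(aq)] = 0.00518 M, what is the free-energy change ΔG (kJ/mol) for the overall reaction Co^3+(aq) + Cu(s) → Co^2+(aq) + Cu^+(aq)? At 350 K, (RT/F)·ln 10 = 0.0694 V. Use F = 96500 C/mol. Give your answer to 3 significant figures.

−130 kJ/mol

E°cell = +1.82 − (+0.51) = +1.31 V; the balanced reaction transfers n = 1 electron.
The reaction quotient is ([Co^2+(aq)]·[Cu^+(aq)]) / [Co^3+(aq)] = 0.281; by Nernst, E = +1.31 − (0.0694/1)(−0.552) = +1.3483 V.
Finally ΔG = −nFE = −(1)(96500 C/mol)(+1.3483 V) = −130 kJ/mol.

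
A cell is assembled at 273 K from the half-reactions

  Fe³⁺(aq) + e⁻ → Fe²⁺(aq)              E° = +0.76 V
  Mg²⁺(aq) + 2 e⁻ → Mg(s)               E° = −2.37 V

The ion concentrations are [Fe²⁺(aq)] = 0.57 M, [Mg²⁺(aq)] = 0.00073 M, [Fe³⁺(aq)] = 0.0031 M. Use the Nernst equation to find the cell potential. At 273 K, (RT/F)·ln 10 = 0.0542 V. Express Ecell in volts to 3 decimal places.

+3.092 V

Fe³⁺/Fe²⁺ is reduced (cathode, E° = +0.76 V) and Mg²⁺/Mg is oxidized (anode).
E°cell = +0.76 − (−2.37) = +3.13 V, with n = 2 electrons transferred.
For the overall reaction 2 Fe³⁺(aq) + Mg(s) → 2 Fe²⁺(aq) + Mg²⁺(aq), Q = ([Fe²⁺(aq)]^2·[Mg²⁺(aq)]) / [Fe³⁺(aq)]^2 = 24.7, giving log Q = 1.392.
E = E° − (0.0542/n)·log Q = +3.13 − (0.0542/2)(1.392) = +3.092 V.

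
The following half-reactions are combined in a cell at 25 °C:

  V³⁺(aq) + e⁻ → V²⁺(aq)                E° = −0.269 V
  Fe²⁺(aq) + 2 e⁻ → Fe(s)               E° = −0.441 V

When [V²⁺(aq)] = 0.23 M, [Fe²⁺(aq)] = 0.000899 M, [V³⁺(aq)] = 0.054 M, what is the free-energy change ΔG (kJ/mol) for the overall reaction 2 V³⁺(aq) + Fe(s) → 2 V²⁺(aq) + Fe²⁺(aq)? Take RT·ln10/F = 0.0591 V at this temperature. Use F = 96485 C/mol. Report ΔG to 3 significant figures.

−43.4 kJ/mol

E°cell = −0.269 − (−0.441) = +0.172 V; the balanced reaction transfers n = 2 electrons.
Here Q = ([V²⁺(aq)]^2·[Fe²⁺(aq)]) / [V³⁺(aq)]^2 = 0.0163 (log Q = −1.788), giving E = +0.172 − (0.0591/2)·(−1.788) = +0.2248 V.
ΔG = −nFE = −(2)(96485)(+0.2248) J/mol = −43.4 kJ/mol.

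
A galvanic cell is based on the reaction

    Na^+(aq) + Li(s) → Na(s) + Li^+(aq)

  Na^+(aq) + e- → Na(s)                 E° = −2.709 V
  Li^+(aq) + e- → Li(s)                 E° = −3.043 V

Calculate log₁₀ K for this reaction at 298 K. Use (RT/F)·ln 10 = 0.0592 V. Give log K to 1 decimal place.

log K = 5.6

The Na⁺/Na couple is reduced (cathode); E°cell = −2.709 − (−3.043) = +0.334 V with n = 1.
At equilibrium E = 0, so log K = nE°cell / 0.0592 = (1)(+0.334) / 0.0592 = 5.6.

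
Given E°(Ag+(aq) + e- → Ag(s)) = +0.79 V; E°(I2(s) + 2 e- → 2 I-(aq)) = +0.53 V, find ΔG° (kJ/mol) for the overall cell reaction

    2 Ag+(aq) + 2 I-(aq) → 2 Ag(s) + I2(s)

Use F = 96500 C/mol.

In the reaction as written Ag+(aq) is reduced, so the Ag⁺/Ag couple is the cathode and I₂/I⁻ is the anode.
E°cell = +0.79 − (+0.53) = +0.26 V; balancing electrons gives n = 2.
ΔG° = −nFE°cell = −(2)(96500)(+0.26) J/mol = −50.2 kJ/mol.

−50.2 kJ/mol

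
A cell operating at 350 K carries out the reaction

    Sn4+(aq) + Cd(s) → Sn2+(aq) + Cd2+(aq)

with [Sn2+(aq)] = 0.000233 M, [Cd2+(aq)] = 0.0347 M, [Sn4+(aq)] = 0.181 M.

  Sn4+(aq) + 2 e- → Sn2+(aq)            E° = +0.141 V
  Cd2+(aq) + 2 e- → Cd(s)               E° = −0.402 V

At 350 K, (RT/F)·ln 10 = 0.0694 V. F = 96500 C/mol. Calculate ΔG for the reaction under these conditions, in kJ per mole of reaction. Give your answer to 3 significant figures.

−134 kJ/mol

E°cell = +0.141 − (−0.402) = +0.543 V; the balanced reaction transfers n = 2 electrons.
The reaction quotient is ([Sn2+(aq)]·[Cd2+(aq)]) / [Sn4+(aq)] = 4.47×10^−5; by Nernst, E = +0.543 − (0.0694/2)(−4.350) = +0.6939 V.
ΔG = −nFE = −(2)(96500)(+0.6939) J/mol = −134 kJ/mol.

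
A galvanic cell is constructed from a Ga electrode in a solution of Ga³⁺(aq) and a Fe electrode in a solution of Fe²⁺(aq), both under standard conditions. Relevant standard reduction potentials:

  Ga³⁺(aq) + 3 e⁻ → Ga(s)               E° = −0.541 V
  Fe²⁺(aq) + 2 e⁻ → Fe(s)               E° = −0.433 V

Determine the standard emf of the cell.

+0.108 V

Of the two couples in this cell, the one with the more positive reduction potential is reduced at the cathode: here that is Fe²⁺/Fe (−0.433 V); Ga³⁺/Ga (−0.541 V) is the anode.
E°cell = E°(cathode) − E°(anode) = −0.433 − (−0.541) = +0.108 V.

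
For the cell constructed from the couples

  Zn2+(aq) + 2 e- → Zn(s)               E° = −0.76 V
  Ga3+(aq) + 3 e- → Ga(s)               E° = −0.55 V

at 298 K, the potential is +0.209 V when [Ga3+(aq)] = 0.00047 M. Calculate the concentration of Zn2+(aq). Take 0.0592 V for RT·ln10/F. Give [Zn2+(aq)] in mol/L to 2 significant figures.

0.0065 M

Ga³⁺/Ga is the cathode (higher E°); E°cell = −0.55 − (−0.76) = +0.21 V with n = 6.
Since E = E° − (0.0592/n)·log Q, log Q = n(E° − E)/0.0592 = 0.101.
Balancing electrons gives 2 Ga3+(aq) + 3 Zn(s) → 2 Ga(s) + 3 Zn2+(aq); thus Q = [Zn2+(aq)]^3 / [Ga3+(aq)]^2.
Substituting the known concentrations and solving, log [Zn2+(aq)] = −2.185 and [Zn2+(aq)] = 0.0065 M.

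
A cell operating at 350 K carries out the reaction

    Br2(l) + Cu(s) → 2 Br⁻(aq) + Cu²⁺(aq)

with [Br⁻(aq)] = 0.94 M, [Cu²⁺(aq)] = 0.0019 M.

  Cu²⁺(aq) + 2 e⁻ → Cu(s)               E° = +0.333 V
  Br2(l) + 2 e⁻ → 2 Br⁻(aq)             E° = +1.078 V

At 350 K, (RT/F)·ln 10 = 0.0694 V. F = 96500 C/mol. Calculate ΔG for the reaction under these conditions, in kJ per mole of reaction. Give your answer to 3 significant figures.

E°cell = +1.078 − (+0.333) = +0.745 V; the balanced reaction transfers n = 2 electrons.
The reaction quotient is [Br⁻(aq)]^2·[Cu²⁺(aq)] = 0.00168; by Nernst, E = +0.745 − (0.0694/2)(−2.775) = +0.8413 V.
Finally ΔG = −nFE = −(2)(96500 C/mol)(+0.8413 V) = −162 kJ/mol.

−162 kJ/mol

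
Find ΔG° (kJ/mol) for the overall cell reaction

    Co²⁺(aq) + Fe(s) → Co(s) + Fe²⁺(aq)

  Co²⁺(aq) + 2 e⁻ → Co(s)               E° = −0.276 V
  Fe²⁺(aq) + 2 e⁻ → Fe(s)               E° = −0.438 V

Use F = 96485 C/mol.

In the reaction as written Co²⁺(aq) is reduced, so the Co²⁺/Co couple is the cathode and Fe²⁺/Fe is the anode.
E°cell = −0.276 − (−0.438) = +0.162 V; balancing electrons gives n = 2.
ΔG° = −nFE°cell = −(2)(96485)(+0.162) J/mol = −31.3 kJ/mol.

−31.3 kJ/mol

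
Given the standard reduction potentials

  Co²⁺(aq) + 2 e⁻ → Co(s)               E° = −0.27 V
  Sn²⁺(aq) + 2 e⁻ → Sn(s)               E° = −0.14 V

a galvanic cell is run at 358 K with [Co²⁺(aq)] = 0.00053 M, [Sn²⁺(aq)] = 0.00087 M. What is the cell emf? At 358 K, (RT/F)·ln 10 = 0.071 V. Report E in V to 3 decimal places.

+0.138 V

Since E°(Sn²⁺/Sn) > E°(Co²⁺/Co), Sn²⁺/Sn serves as the cathode.
E°cell = E°cat − E°an = −0.14 − (−0.27) = +0.13 V; n = 2.
Balancing gives Sn²⁺(aq) + Co(s) → Sn(s) + Co²⁺(aq); hence Q = [Co²⁺(aq)] / [Sn²⁺(aq)] = 0.609 (log Q = −0.215).
E = E° − (0.071/n)·log Q = +0.13 − (0.071/2)(−0.215) = +0.138 V.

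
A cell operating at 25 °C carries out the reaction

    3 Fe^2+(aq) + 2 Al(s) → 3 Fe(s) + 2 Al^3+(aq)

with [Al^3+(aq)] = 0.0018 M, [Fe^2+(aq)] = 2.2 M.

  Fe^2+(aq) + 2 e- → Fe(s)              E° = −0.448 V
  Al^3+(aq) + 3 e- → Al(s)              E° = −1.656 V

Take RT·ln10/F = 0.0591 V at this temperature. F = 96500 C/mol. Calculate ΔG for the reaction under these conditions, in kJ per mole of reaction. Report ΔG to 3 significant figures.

E°cell = −0.448 − (−1.656) = +1.208 V; the balanced reaction transfers n = 6 electrons.
Here Q = [Al^3+(aq)]^2 / [Fe^2+(aq)]^3 = 3.04×10^−7 (log Q = −6.517), giving E = +1.208 − (0.0591/6)·(−6.517) = +1.2722 V.
ΔG = −nFE = −(6)(96500)(+1.2722) J/mol = −737 kJ/mol.

−737 kJ/mol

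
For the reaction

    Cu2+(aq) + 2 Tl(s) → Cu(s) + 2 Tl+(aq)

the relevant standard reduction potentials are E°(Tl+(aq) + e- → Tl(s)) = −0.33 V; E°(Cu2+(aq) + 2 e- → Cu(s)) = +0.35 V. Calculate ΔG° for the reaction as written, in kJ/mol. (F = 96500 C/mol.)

−131 kJ/mol

In the reaction as written Cu2+(aq) is reduced, so the Cu²⁺/Cu couple is the cathode and Tl⁺/Tl is the anode.
E°cell = +0.35 − (−0.33) = +0.68 V; balancing electrons gives n = 2.
ΔG° = −nFE°cell = −(2)(96500)(+0.68) J/mol = −131 kJ/mol.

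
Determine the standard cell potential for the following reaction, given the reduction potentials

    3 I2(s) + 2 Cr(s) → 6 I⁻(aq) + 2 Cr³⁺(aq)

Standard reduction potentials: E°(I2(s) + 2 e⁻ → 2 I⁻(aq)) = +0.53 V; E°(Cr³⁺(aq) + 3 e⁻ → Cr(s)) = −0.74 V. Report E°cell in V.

In the reaction as written, I2(s) is reduced (cathode) and Cr³⁺(aq) is produced by oxidation at the anode.
E°cell = E°(cathode) − E°(anode) = +0.53 − (−0.74) = +1.27 V.

+1.27 V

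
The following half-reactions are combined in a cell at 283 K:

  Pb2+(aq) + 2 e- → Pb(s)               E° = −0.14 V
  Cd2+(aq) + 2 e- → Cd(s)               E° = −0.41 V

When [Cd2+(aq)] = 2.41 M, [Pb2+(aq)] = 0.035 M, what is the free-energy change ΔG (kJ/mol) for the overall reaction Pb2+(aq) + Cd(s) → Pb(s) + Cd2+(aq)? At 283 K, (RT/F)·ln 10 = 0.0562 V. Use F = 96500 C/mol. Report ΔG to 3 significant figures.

E°cell = −0.14 − (−0.41) = +0.27 V; the balanced reaction transfers n = 2 electrons.
Q = [Cd2+(aq)] / [Pb2+(aq)] = 68.9, so log Q = 1.838 and E = +0.27 − (0.0562/2)(1.838) = +0.2184 V.
Finally ΔG = −nFE = −(2)(96500 C/mol)(+0.2184 V) = −42.2 kJ/mol.

−42.2 kJ/mol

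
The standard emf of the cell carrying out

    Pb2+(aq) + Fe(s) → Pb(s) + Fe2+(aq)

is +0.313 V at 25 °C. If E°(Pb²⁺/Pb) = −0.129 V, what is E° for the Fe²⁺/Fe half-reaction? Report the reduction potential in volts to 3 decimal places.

In the reaction as written the Pb²⁺/Pb couple is reduced (cathode) and Fe²⁺/Fe is oxidized (anode), so E°cell = E°(Pb²⁺/Pb) − E°(Fe²⁺/Fe).
E°(Fe²⁺/Fe) = E°(cathode) − E°cell = −0.129 − (+0.313) = −0.442 V.

−0.442 V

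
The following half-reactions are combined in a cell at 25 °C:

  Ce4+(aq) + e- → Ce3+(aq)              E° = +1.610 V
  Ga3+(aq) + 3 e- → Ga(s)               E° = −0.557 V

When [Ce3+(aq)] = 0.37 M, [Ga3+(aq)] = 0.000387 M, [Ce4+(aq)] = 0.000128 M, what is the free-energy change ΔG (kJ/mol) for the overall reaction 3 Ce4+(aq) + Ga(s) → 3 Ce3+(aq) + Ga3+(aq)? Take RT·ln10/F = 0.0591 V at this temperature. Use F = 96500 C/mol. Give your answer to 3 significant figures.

−588 kJ/mol

The standard cell potential is +1.610 − (−0.557) = +2.167 V, with n = 3 electrons in the balanced equation.
The reaction quotient is ([Ce3+(aq)]^3·[Ga3+(aq)]) / [Ce4+(aq)]^3 = 9.35×10^6; by Nernst, E = +2.167 − (0.0591/3)(6.971) = +2.0297 V.
Finally ΔG = −nFE = −(3)(96500 C/mol)(+2.0297 V) = −588 kJ/mol.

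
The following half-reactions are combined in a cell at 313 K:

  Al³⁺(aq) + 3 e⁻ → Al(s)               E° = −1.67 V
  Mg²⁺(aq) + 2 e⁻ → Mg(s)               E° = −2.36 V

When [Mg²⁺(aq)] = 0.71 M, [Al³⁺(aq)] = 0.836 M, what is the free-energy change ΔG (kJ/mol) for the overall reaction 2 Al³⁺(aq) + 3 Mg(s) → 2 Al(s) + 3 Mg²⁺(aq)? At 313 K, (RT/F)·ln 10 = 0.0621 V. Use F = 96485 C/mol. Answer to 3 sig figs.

The standard cell potential is −1.67 − (−2.36) = +0.69 V, with n = 6 electrons in the balanced equation.
Here Q = [Mg²⁺(aq)]^3 / [Al³⁺(aq)]^2 = 0.512 (log Q = −0.291), giving E = +0.69 − (0.0621/6)·(−0.291) = +0.6930 V.
Finally ΔG = −nFE = −(6)(96485 C/mol)(+0.6930 V) = −401 kJ/mol.

−401 kJ/mol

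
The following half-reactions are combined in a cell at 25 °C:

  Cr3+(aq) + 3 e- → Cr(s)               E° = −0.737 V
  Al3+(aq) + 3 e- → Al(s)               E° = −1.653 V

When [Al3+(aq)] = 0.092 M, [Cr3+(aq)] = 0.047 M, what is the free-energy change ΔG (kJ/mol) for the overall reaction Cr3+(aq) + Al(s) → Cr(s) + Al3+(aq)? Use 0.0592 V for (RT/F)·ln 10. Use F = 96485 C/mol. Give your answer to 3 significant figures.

−263 kJ/mol

The standard cell potential is −0.737 − (−1.653) = +0.916 V, with n = 3 electrons in the balanced equation.
The reaction quotient is [Al3+(aq)] / [Cr3+(aq)] = 1.96; by Nernst, E = +0.916 − (0.0592/3)(0.292) = +0.9102 V.
Then ΔG = −nFE = −3 × 96485 × +0.9102 J/mol = −263 kJ/mol.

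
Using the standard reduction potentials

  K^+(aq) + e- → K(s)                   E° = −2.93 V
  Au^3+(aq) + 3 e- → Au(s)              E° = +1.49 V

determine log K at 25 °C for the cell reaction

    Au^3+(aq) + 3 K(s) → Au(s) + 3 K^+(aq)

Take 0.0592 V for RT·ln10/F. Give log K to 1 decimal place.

log K = 224.0

The Au³⁺/Au couple is reduced (cathode); E°cell = +1.49 − (−2.93) = +4.42 V with n = 3.
At equilibrium E = 0, so log K = nE°cell / 0.0592 = (3)(+4.42) / 0.0592 = 224.0.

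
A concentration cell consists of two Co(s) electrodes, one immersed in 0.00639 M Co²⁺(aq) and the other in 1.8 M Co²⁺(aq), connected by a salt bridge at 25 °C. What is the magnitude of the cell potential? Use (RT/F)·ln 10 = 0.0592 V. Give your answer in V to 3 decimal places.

For a concentration cell E°cell = 0, since both electrodes use the same couple.
The compartment with the higher Co²⁺(aq) concentration (1.8 M) acts as the cathode; ions are reduced there and produced at the dilute (0.00639 M) anode.
With n = 2, Ecell = −(0.0592/2)·log([dilute]/[conc]) = −(0.0592/2)·log(0.00639/1.8) = +0.073 V.

0.073 V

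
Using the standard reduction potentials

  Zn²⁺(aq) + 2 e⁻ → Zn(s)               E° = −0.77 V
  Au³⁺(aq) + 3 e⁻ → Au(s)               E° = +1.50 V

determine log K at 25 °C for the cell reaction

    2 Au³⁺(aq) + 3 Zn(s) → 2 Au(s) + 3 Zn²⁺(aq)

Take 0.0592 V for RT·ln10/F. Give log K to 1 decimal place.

log K = 230.1

The Au³⁺/Au couple is reduced (cathode); E°cell = +1.50 − (−0.77) = +2.27 V with n = 6.
At equilibrium E = 0, so log K = nE°cell / 0.0592 = (6)(+2.27) / 0.0592 = 230.1.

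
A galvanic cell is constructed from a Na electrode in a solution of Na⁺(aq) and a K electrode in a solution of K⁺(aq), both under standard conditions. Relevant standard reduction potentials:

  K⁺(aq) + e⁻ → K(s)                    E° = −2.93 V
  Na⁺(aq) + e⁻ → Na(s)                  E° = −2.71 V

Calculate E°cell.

+0.22 V

Of the two couples in this cell, the one with the more positive reduction potential is reduced at the cathode: here that is Na⁺/Na (−2.71 V); K⁺/K (−2.93 V) is the anode.
E°cell = E°(cathode) − E°(anode) = −2.71 − (−2.93) = +0.22 V.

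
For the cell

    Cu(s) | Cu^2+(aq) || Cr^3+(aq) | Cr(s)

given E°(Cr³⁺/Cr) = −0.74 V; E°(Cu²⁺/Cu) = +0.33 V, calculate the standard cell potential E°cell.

By convention the left-hand electrode in cell notation is the anode (oxidation) and the right-hand electrode is the cathode (reduction).
E°cell = E°(right) − E°(left) = −0.74 − (+0.33) = −1.07 V.
The negative sign shows that, as written, the cell would require an external voltage to drive the reaction.

−1.07 V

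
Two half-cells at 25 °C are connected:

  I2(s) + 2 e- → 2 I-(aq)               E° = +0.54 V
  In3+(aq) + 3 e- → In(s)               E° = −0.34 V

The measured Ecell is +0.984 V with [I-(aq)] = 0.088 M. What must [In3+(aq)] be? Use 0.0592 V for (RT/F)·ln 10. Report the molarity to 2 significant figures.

I₂/I⁻ is the cathode (higher E°); E°cell = +0.54 − (−0.34) = +0.88 V with n = 6.
Since E = E° − (0.0592/n)·log Q, log Q = n(E° − E)/0.0592 = −10.541.
The balanced reaction is 3 I2(s) + 2 In(s) → 6 I-(aq) + 2 In3+(aq), so Q = [I-(aq)]^6·[In3+(aq)]^2.
Solving for the unknown gives log [In3+(aq)] = −2.104, so [In3+(aq)] ≈ 0.0079 M.

0.0079 M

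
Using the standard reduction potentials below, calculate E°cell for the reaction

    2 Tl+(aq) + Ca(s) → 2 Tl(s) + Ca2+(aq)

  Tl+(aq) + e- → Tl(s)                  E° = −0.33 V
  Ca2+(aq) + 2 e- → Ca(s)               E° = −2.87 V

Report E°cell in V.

+2.54 V

Tl+(aq) gains electrons, so the Tl⁺/Tl couple is the cathode; the Ca²⁺/Ca couple is the anode.
E°cell = E°(cathode) − E°(anode) = −0.33 − (−2.87) = +2.54 V.
The positive value indicates the reaction is spontaneous as written.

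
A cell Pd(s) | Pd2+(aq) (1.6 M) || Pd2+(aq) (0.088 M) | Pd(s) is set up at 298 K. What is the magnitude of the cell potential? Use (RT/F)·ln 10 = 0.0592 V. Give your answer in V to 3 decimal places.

For a concentration cell E°cell = 0, since both electrodes use the same couple.
The compartment with the higher Pd2+(aq) concentration (1.6 M) acts as the cathode; ions are reduced there and produced at the dilute (0.088 M) anode.
With n = 2, Ecell = −(0.0592/2)·log([dilute]/[conc]) = −(0.0592/2)·log(0.088/1.6) = +0.037 V.

0.037 V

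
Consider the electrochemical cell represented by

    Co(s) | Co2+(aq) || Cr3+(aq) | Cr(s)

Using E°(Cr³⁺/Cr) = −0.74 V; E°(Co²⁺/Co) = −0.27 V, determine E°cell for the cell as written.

By convention the left-hand electrode in cell notation is the anode (oxidation) and the right-hand electrode is the cathode (reduction).
E°cell = E°(right) − E°(left) = −0.74 − (−0.27) = −0.47 V.
The negative sign shows that, as written, the cell would require an external voltage to drive the reaction.

−0.47 V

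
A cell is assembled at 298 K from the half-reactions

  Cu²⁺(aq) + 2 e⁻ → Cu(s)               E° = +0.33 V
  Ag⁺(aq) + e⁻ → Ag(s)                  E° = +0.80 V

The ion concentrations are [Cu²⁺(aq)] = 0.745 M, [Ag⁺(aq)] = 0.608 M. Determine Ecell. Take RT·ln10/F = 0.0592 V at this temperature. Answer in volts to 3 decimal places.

Since E°(Ag⁺/Ag) > E°(Cu²⁺/Cu), Ag⁺/Ag serves as the cathode.
E°cell = E°cat − E°an = +0.80 − (+0.33) = +0.47 V; n = 2.
For the overall reaction 2 Ag⁺(aq) + Cu(s) → 2 Ag(s) + Cu²⁺(aq), Q = [Cu²⁺(aq)] / [Ag⁺(aq)]^2 = 2.02, giving log Q = 0.304.
Applying E = E° − (RT ln10/nF)·log Q gives +0.47 − (0.0592/2)(0.304) = +0.461 V.

+0.461 V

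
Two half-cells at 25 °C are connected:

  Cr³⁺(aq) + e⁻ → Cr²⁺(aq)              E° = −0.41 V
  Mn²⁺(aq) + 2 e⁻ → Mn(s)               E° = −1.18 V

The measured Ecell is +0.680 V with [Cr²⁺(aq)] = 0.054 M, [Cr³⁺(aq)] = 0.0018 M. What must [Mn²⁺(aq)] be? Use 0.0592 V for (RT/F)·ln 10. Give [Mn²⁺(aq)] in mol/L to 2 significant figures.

Cr³⁺/Cr²⁺ is the cathode (higher E°); E°cell = −0.41 − (−1.18) = +0.77 V with n = 2.
Rearranging E = E° − (0.0592/n)·log Q gives log Q = 2(+0.77 − (+0.680))/0.0592 = 3.041.
Balancing electrons gives 2 Cr³⁺(aq) + Mn(s) → 2 Cr²⁺(aq) + Mn²⁺(aq); thus Q = ([Cr²⁺(aq)]^2·[Mn²⁺(aq)]) / [Cr³⁺(aq)]^2.
Substituting the known concentrations and solving, log [Mn²⁺(aq)] = 0.087 and [Mn²⁺(aq)] = 1.2 M.

1.2 M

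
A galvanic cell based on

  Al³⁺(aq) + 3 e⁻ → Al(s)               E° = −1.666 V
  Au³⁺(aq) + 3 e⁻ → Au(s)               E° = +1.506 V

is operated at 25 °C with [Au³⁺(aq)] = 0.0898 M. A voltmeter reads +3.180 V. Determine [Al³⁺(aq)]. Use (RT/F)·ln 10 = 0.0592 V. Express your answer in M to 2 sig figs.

0.035 M

Au³⁺/Au is the cathode (higher E°); E°cell = +1.506 − (−1.666) = +3.172 V with n = 3.
Since E = E° − (0.0592/n)·log Q, log Q = n(E° − E)/0.0592 = −0.405.
For Au³⁺(aq) + Al(s) → Au(s) + Al³⁺(aq), the reaction quotient is Q = [Al³⁺(aq)] / [Au³⁺(aq)].
Substituting the known concentrations and solving, log [Al³⁺(aq)] = −1.452 and [Al³⁺(aq)] = 0.035 M.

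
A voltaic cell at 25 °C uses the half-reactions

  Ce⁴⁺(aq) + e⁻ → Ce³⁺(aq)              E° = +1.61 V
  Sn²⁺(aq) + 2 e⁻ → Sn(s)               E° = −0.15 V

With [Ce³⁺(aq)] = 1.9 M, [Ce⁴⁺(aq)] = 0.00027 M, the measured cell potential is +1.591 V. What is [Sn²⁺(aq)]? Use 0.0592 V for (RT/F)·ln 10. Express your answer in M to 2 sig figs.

0.010 M

The Ce⁴⁺/Ce³⁺ couple has the larger reduction potential, so it is the cathode: E°cell = +1.61 − (−0.15) = +1.76 V and n = 2.
From the Nernst equation, log Q = n(E° − E)/0.0592 = 2·(+1.76 − (+1.591))/0.0592 = 5.709.
For 2 Ce⁴⁺(aq) + Sn(s) → 2 Ce³⁺(aq) + Sn²⁺(aq), the reaction quotient is Q = ([Ce³⁺(aq)]^2·[Sn²⁺(aq)]) / [Ce⁴⁺(aq)]^2.
Isolating [Sn²⁺(aq)] in Q = 10^{5.709} yields log [Sn²⁺(aq)] = −1.986, i.e. 0.010 M.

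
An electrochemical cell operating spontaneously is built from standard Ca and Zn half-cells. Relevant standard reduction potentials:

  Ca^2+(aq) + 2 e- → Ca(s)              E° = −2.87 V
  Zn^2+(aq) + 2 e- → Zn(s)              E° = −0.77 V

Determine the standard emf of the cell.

+2.10 V

The Zn²⁺/Zn couple has the higher E°, so Zn ion is reduced (cathode) and Ca is oxidized (anode).
E°cell = E°(cathode) − E°(anode) = −0.77 − (−2.87) = +2.10 V.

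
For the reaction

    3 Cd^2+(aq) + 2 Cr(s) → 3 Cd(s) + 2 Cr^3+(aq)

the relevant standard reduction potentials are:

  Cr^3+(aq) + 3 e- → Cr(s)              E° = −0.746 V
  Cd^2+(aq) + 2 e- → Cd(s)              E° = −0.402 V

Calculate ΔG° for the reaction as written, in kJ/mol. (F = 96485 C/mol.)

−199 kJ/mol

In the reaction as written Cd^2+(aq) is reduced, so the Cd²⁺/Cd couple is the cathode and Cr³⁺/Cr is the anode.
E°cell = −0.402 − (−0.746) = +0.344 V; balancing electrons gives n = 6.
ΔG° = −nFE°cell = −(6)(96485)(+0.344) J/mol = −199 kJ/mol.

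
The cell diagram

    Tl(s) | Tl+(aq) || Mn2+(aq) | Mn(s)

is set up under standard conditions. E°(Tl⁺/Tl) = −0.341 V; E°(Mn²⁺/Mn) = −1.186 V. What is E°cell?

−0.845 V

By convention the left-hand electrode in cell notation is the anode (oxidation) and the right-hand electrode is the cathode (reduction).
E°cell = E°(right) − E°(left) = −1.186 − (−0.341) = −0.845 V.
The negative sign shows that, as written, the cell would require an external voltage to drive the reaction.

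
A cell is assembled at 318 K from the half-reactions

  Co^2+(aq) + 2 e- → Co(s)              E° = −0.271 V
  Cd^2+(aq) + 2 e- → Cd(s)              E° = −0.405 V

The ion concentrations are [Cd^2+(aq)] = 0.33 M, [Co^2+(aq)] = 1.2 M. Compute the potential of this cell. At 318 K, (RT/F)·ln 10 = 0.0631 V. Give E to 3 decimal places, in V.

+0.152 V

Since E°(Co²⁺/Co) > E°(Cd²⁺/Cd), Co²⁺/Co serves as the cathode.
E°cell = −0.271 − (−0.405) = +0.134 V, with n = 2 electrons transferred.
For the overall reaction Co^2+(aq) + Cd(s) → Co(s) + Cd^2+(aq), Q = [Cd^2+(aq)] / [Co^2+(aq)] = 0.275, giving log Q = −0.561.
E = E° − (0.0631/n)·log Q = +0.134 − (0.0631/2)(−0.561) = +0.152 V.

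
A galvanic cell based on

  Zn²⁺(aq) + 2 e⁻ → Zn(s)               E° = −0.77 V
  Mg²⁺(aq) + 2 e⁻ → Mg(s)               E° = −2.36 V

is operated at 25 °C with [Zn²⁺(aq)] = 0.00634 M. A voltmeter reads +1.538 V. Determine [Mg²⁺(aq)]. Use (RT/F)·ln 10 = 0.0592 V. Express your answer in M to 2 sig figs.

Zn²⁺/Zn is the cathode (higher E°); E°cell = −0.77 − (−2.36) = +1.59 V with n = 2.
From the Nernst equation, log Q = n(E° − E)/0.0592 = 2·(+1.59 − (+1.538))/0.0592 = 1.757.
For Zn²⁺(aq) + Mg(s) → Zn(s) + Mg²⁺(aq), the reaction quotient is Q = [Mg²⁺(aq)] / [Zn²⁺(aq)].
Isolating [Mg²⁺(aq)] in Q = 10^{1.757} yields log [Mg²⁺(aq)] = −0.441, i.e. 0.36 M.

0.36 M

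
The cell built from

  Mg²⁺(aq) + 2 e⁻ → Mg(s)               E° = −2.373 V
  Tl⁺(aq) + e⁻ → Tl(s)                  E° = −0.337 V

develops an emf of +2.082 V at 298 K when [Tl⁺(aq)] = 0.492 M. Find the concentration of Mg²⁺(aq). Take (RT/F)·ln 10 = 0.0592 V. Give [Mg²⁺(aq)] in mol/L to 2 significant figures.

0.0068 M

Tl⁺/Tl is the cathode (higher E°); E°cell = −0.337 − (−2.373) = +2.036 V with n = 2.
Rearranging E = E° − (0.0592/n)·log Q gives log Q = 2(+2.036 − (+2.082))/0.0592 = −1.554.
For 2 Tl⁺(aq) + Mg(s) → 2 Tl(s) + Mg²⁺(aq), the reaction quotient is Q = [Mg²⁺(aq)] / [Tl⁺(aq)]^2.
Substituting the known concentrations and solving, log [Mg²⁺(aq)] = −2.170 and [Mg²⁺(aq)] = 0.0068 M.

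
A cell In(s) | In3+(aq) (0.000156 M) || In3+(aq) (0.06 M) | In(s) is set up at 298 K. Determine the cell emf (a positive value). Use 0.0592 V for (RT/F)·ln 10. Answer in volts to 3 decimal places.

0.051 V

For a concentration cell E°cell = 0, since both electrodes use the same couple.
The compartment with the higher In3+(aq) concentration (0.06 M) acts as the cathode; ions are reduced there and produced at the dilute (0.000156 M) anode.
With n = 3, Ecell = −(0.0592/3)·log([dilute]/[conc]) = −(0.0592/3)·log(0.000156/0.06) = +0.051 V.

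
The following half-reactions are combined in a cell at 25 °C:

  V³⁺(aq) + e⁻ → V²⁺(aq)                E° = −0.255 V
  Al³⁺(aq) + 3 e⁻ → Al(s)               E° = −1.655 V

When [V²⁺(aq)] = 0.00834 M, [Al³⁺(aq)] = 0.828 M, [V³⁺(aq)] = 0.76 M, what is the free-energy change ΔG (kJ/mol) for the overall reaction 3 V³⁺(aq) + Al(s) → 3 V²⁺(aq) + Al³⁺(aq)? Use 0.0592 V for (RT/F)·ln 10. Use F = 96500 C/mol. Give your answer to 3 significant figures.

−439 kJ/mol

With V³⁺/V²⁺ reduced at the cathode, E°cell = −0.255 − (−1.655) = +1.400 V and n = 3.
Q = ([V²⁺(aq)]^3·[Al³⁺(aq)]) / [V³⁺(aq)]^3 = 1.09×10^−6, so log Q = −5.961 and E = +1.400 − (0.0592/3)(−5.961) = +1.5176 V.
Finally ΔG = −nFE = −(3)(96500 C/mol)(+1.5176 V) = −439 kJ/mol.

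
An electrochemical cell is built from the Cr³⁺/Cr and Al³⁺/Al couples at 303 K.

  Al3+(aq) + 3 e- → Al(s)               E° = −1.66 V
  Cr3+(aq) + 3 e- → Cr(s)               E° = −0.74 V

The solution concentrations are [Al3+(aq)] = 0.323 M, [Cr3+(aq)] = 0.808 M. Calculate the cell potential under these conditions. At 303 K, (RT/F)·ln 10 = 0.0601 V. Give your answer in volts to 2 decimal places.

The Cr³⁺/Cr couple has the more positive E°, so it is the cathode; Al³⁺/Al is the anode.
E°cell = E°cat − E°an = −0.74 − (−1.66) = +0.92 V; n = 3.
The balanced reaction is Cr3+(aq) + Al(s) → Cr(s) + Al3+(aq), so Q = [Al3+(aq)] / [Cr3+(aq)] = 0.4 and log Q = −0.398.
E = E° − (0.0601/n)·log Q = +0.92 − (0.0601/3)(−0.398) = +0.93 V.

+0.93 V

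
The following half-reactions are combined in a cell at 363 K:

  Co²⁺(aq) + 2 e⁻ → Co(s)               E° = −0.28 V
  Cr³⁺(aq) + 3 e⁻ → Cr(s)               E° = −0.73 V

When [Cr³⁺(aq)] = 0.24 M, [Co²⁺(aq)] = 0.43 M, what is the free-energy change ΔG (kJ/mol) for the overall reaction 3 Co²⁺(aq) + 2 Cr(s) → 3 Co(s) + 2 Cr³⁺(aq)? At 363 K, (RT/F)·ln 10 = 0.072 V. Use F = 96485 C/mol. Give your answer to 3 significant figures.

−261 kJ/mol

With Co²⁺/Co reduced at the cathode, E°cell = −0.28 − (−0.73) = +0.45 V and n = 6.
Here Q = [Cr³⁺(aq)]^2 / [Co²⁺(aq)]^3 = 0.724 (log Q = −0.140), giving E = +0.45 − (0.072/6)·(−0.140) = +0.4517 V.
ΔG = −nFE = −(6)(96485)(+0.4517) J/mol = −261 kJ/mol.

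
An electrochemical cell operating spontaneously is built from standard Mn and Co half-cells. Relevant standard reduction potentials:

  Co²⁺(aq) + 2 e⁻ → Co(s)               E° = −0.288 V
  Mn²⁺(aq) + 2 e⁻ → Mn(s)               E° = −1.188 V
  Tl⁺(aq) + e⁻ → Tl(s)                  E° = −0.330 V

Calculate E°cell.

Of the two couples in this cell, the one with the more positive reduction potential is reduced at the cathode: here that is Co²⁺/Co (−0.288 V); Mn²⁺/Mn (−1.188 V) is the anode.
E°cell = E°(cathode) − E°(anode) = −0.288 − (−1.188) = +0.900 V.

+0.900 V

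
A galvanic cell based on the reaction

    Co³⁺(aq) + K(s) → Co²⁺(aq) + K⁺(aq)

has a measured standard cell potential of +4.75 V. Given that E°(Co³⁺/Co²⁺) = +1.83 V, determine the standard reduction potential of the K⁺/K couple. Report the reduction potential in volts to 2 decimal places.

In the reaction as written the Co³⁺/Co²⁺ couple is reduced (cathode) and K⁺/K is oxidized (anode), so E°cell = E°(Co³⁺/Co²⁺) − E°(K⁺/K).
E°(K⁺/K) = E°(cathode) − E°cell = +1.83 − (+4.75) = −2.92 V.

−2.92 V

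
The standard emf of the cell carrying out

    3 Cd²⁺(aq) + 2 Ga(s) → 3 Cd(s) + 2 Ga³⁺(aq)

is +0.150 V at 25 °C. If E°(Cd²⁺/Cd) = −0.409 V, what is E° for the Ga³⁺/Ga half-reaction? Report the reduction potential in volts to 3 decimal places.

−0.559 V

In the reaction as written the Cd²⁺/Cd couple is reduced (cathode) and Ga³⁺/Ga is oxidized (anode), so E°cell = E°(Cd²⁺/Cd) − E°(Ga³⁺/Ga).
E°(Ga³⁺/Ga) = E°(cathode) − E°cell = −0.409 − (+0.150) = −0.559 V.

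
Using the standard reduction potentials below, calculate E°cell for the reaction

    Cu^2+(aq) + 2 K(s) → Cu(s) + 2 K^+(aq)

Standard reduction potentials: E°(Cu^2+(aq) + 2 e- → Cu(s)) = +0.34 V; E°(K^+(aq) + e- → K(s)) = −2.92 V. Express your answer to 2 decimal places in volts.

Cu^2+(aq) gains electrons, so the Cu²⁺/Cu couple is the cathode; the K⁺/K couple is the anode.
E°cell = E°(cathode) − E°(anode) = +0.34 − (−2.92) = +3.26 V.

+3.26 V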